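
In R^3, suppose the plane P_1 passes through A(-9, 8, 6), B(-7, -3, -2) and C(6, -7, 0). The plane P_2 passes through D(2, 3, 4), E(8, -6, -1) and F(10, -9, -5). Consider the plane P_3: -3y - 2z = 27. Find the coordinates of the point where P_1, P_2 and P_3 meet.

(10, -9, 0)

AB = (2, -11, -8), AC = (15, -15, -6); a normal to P_1 is AB × AC = (-54, -108, 135).
Using A: P_1 has equation -54x - 108y + 135z = 432.
DE = (6, -9, -5), DF = (8, -12, -9); a normal to P_2 is DE × DF = (21, 14, 0).
Using D: P_2 has equation 21x + 14y = 84.
Solving the 3×3 linear system -54x - 108y + 135z = 432, 21x + 14y = 84, -3y - 2z = 27 (e.g. by elimination or Cramer's rule, determinant = -11529) gives (10, -9, 0).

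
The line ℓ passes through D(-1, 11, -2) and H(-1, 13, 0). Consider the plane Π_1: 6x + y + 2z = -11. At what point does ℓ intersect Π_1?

A direction vector for ℓ is H − D = (0, 2, 2).
Substitute r = (-1, 11, -2) + t(0, 2, 2) into the plane: 1 + 6t = -11, so t = -2.
Intersection: (-1, 11, -2) + (-2)·(0, 2, 2) = (-1, 7, -6).

(-1, 7, -6)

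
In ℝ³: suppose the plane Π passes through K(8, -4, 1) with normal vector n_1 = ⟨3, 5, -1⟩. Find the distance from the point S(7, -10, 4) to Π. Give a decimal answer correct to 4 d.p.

Π: n_1·r = n_1·K gives 3x + 5y - z = 3.
n·S − d = (3)·(7) + (5)·(-10) + (-1)·(4) − 3 = -36; |n| = √35.
Distance = |-36| / √35 = 36/√35 ≈ 6.0851.

6.0851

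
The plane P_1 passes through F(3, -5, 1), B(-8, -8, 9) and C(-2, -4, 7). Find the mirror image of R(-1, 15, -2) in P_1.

FB = (-11, -3, 8), FC = (-5, 1, 6); a normal to P_1 is FB × FC = (-26, 26, -26).
Using F: P_1 has equation -26x + 26y - 26z = -234.
λ = (n·R − d)/|n|² = (468 − (-234))/2028 = 9/26.
Reflection = R − 2λn = (-1, 15, -2) − (9/13)·(-26, 26, -26) = (17, -3, 16).

(17, -3, 16)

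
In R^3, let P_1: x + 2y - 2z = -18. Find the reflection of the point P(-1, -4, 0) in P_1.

(-3, -8, 4)

λ = (n·P − d)/|n|² = (-9 − (-18))/9 = 1.
Reflection = P − 2λn = (-1, -4, 0) − 2·(1, 2, -2) = (-3, -8, 4).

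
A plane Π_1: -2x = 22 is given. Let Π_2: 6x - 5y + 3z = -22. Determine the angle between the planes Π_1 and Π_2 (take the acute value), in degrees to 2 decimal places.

cos θ = |n₁·n₂| / (|n₁||n₂|) = |-12| / (√4 · √70).
θ = arccos(0.71714) ≈ 44.18°.

44.18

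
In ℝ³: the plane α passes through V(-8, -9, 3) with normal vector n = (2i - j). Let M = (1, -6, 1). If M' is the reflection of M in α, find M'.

α: n·r = n·V gives 2x - y = -7.
λ = (n·M − d)/|n|² = (8 − (-7))/5 = 3.
Reflection = M − 2λn = (1, -6, 1) − 6·(2, -1, 0) = (-11, 0, 1).

(-11, 0, 1)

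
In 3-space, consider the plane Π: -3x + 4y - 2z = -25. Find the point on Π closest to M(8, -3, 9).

Foot = M − λn with λ = (n·M − d)/|n|² = (-54 − (-25))/29 = -1.
Foot = (8, -3, 9) − (-1)·(-3, 4, -2) = (5, 1, 7).

(5, 1, 7)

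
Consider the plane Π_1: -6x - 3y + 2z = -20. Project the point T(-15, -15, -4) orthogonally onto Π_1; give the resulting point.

Foot = T − λn with λ = (n·T − d)/|n|² = (127 − (-20))/49 = 3.
Foot = (-15, -15, -4) − 3·(-6, -3, 2) = (3, -6, -10).

(3, -6, -10)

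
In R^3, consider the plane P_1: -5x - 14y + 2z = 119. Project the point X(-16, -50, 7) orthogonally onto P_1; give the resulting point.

Foot = X − λn with λ = (n·X − d)/|n|² = (794 − 119)/225 = 3.
Foot = (-16, -50, 7) − 3·(-5, -14, 2) = (-1, -8, 1).

(-1, -8, 1)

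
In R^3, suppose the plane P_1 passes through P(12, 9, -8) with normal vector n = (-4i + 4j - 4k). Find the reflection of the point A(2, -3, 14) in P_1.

(-14, 13, -2)

P_1: n·r = n·P gives -4x + 4y - 4z = 20.
λ = (n·A − d)/|n|² = (-76 − 20)/48 = -2.
Reflection = A − 2λn = (2, -3, 14) − (-4)·(-4, 4, -4) = (-14, 13, -2).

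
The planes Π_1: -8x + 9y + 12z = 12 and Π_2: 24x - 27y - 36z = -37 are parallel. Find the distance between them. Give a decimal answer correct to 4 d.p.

Rescale Π_2 by 1/(-3): -8x + 9y + 12z = 37/3. Then distance = |12 − (37/3)| / √289 ≈ 0.0196.

0.0196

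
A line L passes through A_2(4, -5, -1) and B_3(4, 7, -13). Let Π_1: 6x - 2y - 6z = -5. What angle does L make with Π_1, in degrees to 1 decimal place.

A direction vector for L is B_3 − A_2 = (0, 12, -12).
sin θ = |n·v| / (|n||v|) = |48| / (√76 · √288) = 0.32444.
θ ≈ 18.9°.

18.9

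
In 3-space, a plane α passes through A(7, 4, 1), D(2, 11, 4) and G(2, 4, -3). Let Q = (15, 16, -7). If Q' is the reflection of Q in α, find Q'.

(-1, -4, 13)

AD = (-5, 7, 3), AG = (-5, 0, -4); a normal to α is AD × AG = (-28, -35, 35).
Using A: α has equation -28x - 35y + 35z = -301.
λ = (n·Q − d)/|n|² = (-1225 − (-301))/3234 = -2/7.
Reflection = Q − 2λn = (15, 16, -7) − (-4/7)·(-28, -35, 35) = (-1, -4, 13).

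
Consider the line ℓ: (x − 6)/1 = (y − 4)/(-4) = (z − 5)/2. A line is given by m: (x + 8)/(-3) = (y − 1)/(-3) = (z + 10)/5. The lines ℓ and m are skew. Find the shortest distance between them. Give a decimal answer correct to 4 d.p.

ℓ has direction (1, -4, 2) through (6, 4, 5).
m has direction (-3, -3, 5) through (-8, 1, -10).
Common perpendicular direction n = (1, -4, 2) × (-3, -3, 5) = (-14, -11, -15).
With w = (-8, 1, -10) − (6, 4, 5) = (-14, -3, -15), w · n = 454.
Distance = |w · n| / |n| = |454| / √542 ≈ 19.5010.

19.5010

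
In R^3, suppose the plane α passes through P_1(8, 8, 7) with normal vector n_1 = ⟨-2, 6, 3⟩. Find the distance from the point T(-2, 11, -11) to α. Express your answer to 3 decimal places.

2.286

α: n_1·r = n_1·P_1 gives -2x + 6y + 3z = 53.
n·T − d = (-2)·(-2) + (6)·(11) + (3)·(-11) − 53 = -16; |n| = √49.
Distance = |-16| / √49 = 16/√49 ≈ 2.286.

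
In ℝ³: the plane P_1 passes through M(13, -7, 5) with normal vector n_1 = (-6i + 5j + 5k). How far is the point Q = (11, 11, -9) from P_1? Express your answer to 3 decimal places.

3.451

P_1: n_1·r = n_1·M gives -6x + 5y + 5z = -88.
n·Q − d = (-6)·(11) + (5)·(11) + (5)·(-9) − (-88) = 32; |n| = √86.
Distance = |32| / √86 = 32/√86 ≈ 3.451.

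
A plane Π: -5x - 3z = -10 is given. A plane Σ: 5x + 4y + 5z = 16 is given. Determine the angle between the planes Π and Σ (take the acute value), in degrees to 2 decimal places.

cos θ = |n₁·n₂| / (|n₁||n₂|) = |-40| / (√34 · √66).
θ = arccos(0.84440) ≈ 32.39°.

32.39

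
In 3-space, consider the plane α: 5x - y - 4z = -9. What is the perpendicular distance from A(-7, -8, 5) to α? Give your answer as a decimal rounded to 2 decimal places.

n·A − d = (5)·(-7) + (-1)·(-8) + (-4)·(5) − (-9) = -38; |n| = √42.
Distance = |-38| / √42 = 38/√42 ≈ 5.86.

5.86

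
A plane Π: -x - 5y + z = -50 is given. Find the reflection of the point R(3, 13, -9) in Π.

(1, 3, -7)

λ = (n·R − d)/|n|² = (-77 − (-50))/27 = -1.
Reflection = R − 2λn = (3, 13, -9) − (-2)·(-1, -5, 1) = (1, 3, -7).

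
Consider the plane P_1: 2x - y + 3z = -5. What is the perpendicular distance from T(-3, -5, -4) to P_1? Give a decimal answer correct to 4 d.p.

n·T − d = (2)·(-3) + (-1)·(-5) + (3)·(-4) − (-5) = -8; |n| = √14.
Distance = |-8| / √14 = 8/√14 ≈ 2.1381.

2.1381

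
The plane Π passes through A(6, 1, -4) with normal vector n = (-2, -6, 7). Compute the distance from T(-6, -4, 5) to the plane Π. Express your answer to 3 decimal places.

12.402

Π: n·r = n·A gives -2x - 6y + 7z = -46.
n·T − d = (-2)·(-6) + (-6)·(-4) + (7)·(5) − (-46) = 117; |n| = √89.
Distance = |117| / √89 = 117/√89 ≈ 12.402.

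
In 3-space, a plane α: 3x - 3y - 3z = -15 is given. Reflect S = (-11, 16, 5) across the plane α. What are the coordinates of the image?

λ = (n·S − d)/|n|² = (-96 − (-15))/27 = -3.
Reflection = S − 2λn = (-11, 16, 5) − (-6)·(3, -3, -3) = (7, -2, -13).

(7, -2, -13)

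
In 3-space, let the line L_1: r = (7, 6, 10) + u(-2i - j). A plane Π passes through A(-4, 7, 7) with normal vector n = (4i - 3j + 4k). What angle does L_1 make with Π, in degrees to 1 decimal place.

Π: n·r = n·A gives 4x - 3y + 4z = -9.
sin θ = |n·v| / (|n||v|) = |-5| / (√41 · √5) = 0.34922.
θ ≈ 20.4°.

20.4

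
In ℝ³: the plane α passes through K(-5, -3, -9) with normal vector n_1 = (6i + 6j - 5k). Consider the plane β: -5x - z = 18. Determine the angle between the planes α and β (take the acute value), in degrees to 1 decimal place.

60.1

α: n_1·r = n_1·K gives 6x + 6y - 5z = -3.
cos θ = |n₁·n₂| / (|n₁||n₂|) = |-25| / (√97 · √26).
θ = arccos(0.49781) ≈ 60.1°.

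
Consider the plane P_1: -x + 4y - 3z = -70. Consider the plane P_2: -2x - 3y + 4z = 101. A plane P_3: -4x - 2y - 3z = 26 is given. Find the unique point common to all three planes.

Solving the 3×3 linear system -x + 4y - 3z = -70, -2x - 3y + 4z = 101, -4x - 2y - 3z = 26 (e.g. by elimination or Cramer's rule, determinant = -81) gives (-10, -11, 12).

(-10, -11, 12)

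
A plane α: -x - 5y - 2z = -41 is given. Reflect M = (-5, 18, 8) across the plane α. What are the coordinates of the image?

(-9, -2, 0)

λ = (n·M − d)/|n|² = (-101 − (-41))/30 = -2.
Reflection = M − 2λn = (-5, 18, 8) − (-4)·(-1, -5, -2) = (-9, -2, 0).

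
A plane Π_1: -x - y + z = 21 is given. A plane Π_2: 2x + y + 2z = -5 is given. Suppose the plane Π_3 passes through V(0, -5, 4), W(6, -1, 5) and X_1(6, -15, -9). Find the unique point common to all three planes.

VW = (6, 4, 1), VX_1 = (6, -10, -13); a normal to Π_3 is VW × VX_1 = (-42, 84, -84).
Using V: Π_3 has equation -42x + 84y - 84z = -756.
Solving the 3×3 linear system -x - y + z = 21, 2x + y + 2z = -5, -42x + 84y - 84z = -756 (e.g. by elimination or Cramer's rule, determinant = 378) gives (-8, -5, 8).

(-8, -5, 8)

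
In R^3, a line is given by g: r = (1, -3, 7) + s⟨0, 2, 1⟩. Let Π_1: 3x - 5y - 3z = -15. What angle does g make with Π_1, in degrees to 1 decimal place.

sin θ = |n·v| / (|n||v|) = |-13| / (√43 · √5) = 0.88659.
θ ≈ 62.4°.

62.4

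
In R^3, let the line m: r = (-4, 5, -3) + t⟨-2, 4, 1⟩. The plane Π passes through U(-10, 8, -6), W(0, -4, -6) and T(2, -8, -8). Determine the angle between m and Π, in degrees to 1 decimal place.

UW = (10, -12, 0), UT = (12, -16, -2); a normal to Π is UW × UT = (24, 20, -16).
Using U: Π has equation 24x + 20y - 16z = 16.
sin θ = |n·v| / (|n||v|) = |16| / (√1232 · √21) = 0.09947.
θ ≈ 5.7°.

5.7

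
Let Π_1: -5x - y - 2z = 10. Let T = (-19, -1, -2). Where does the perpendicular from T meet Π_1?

(-4, 2, 4)

Foot = T − λn with λ = (n·T − d)/|n|² = (100 − 10)/30 = 3.
Foot = (-19, -1, -2) − 3·(-5, -1, -2) = (-4, 2, 4).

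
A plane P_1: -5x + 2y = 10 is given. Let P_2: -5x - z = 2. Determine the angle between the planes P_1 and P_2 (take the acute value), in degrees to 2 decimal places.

24.43

cos θ = |n₁·n₂| / (|n₁||n₂|) = |25| / (√29 · √26).
θ = arccos(0.91045) ≈ 24.43°.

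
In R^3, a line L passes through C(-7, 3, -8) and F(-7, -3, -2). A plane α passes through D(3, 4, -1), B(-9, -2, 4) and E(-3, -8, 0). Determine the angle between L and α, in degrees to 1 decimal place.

A direction vector for L is F − C = (0, -6, 6).
DB = (-12, -6, 5), DE = (-6, -12, 1); a normal to α is DB × DE = (54, -18, 108).
Using D: α has equation 54x - 18y + 108z = -18.
sin θ = |n·v| / (|n||v|) = |756| / (√14904 · √72) = 0.72980.
θ ≈ 46.9°.

46.9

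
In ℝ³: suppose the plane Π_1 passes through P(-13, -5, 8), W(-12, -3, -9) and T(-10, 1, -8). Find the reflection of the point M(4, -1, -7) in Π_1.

PW = (1, 2, -17), PT = (3, 6, -16); a normal to Π_1 is PW × PT = (70, -35, 0).
Using P: Π_1 has equation 70x - 35y = -735.
λ = (n·M − d)/|n|² = (315 − (-735))/6125 = 6/35.
Reflection = M − 2λn = (4, -1, -7) − (12/35)·(70, -35, 0) = (-20, 11, -7).

(-20, 11, -7)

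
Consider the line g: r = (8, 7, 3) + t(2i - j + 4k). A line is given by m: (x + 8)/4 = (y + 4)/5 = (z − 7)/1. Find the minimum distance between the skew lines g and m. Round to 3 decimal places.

m has direction (4, 5, 1) through (-8, -4, 7).
Common perpendicular direction n = (2, -1, 4) × (4, 5, 1) = (-21, 14, 14).
With w = (-8, -4, 7) − (8, 7, 3) = (-16, -11, 4), w · n = 238.
Distance = |w · n| / |n| = |238| / √833 ≈ 8.246.

8.246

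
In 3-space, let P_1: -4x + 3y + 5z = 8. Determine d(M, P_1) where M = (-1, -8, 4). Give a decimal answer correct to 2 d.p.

1.13

n·M − d = (-4)·(-1) + (3)·(-8) + (5)·(4) − 8 = -8; |n| = √50.
Distance = |-8| / √50 = 8/√50 ≈ 1.13.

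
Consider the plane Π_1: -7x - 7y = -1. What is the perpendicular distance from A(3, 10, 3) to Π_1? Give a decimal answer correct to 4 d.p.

n·A − d = (-7)·(3) + (-7)·(10) + (0)·(3) − (-1) = -90; |n| = √98.
Distance = |-90| / √98 = 90/√98 ≈ 9.0914.

9.0914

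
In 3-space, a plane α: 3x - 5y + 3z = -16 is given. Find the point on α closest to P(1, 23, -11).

Foot = P − λn with λ = (n·P − d)/|n|² = (-145 − (-16))/43 = -3.
Foot = (1, 23, -11) − (-3)·(3, -5, 3) = (10, 8, -2).

(10, 8, -2)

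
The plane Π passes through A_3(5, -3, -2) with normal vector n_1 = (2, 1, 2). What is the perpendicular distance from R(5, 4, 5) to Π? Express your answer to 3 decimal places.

7.000

Π: n_1·r = n_1·A_3 gives 2x + y + 2z = 3.
n·R − d = (2)·(5) + (1)·(4) + (2)·(5) − 3 = 21; |n| = √9.
Distance = |21| / √9 = 21/√9 ≈ 7.000.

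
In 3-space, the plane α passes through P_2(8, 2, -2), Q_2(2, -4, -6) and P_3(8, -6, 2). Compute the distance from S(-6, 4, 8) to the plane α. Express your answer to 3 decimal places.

P_2Q_2 = (-6, -6, -4), P_2P_3 = (0, -8, 4); a normal to α is P_2Q_2 × P_2P_3 = (-56, 24, 48).
Using P_2: α has equation -56x + 24y + 48z = -496.
n·S − d = (-56)·(-6) + (24)·(4) + (48)·(8) − (-496) = 1312; |n| = √6016.
Distance = |1312| / √6016 = 1312/√6016 ≈ 16.915.

16.915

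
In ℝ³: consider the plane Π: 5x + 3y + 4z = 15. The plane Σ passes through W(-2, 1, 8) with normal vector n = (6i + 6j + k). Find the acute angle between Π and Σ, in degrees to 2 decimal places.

30.60

Σ: n·r = n·W gives 6x + 6y + z = 2.
cos θ = |n₁·n₂| / (|n₁||n₂|) = |52| / (√50 · √73).
θ = arccos(0.86071) ≈ 30.60°.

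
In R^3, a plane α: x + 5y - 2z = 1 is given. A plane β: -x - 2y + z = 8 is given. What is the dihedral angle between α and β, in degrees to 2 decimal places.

cos θ = |n₁·n₂| / (|n₁||n₂|) = |-13| / (√30 · √6).
θ = arccos(0.96896) ≈ 14.31°.

14.31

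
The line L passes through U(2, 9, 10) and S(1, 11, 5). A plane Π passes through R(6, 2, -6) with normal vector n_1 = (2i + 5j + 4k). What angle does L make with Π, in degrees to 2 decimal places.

19.06

A direction vector for L is S − U = (-1, 2, -5).
Π: n_1·r = n_1·R gives 2x + 5y + 4z = -2.
sin θ = |n·v| / (|n||v|) = |-12| / (√45 · √30) = 0.32660.
θ ≈ 19.06°.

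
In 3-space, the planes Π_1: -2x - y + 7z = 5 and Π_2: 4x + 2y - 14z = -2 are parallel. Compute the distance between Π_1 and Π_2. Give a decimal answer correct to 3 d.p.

0.544

Rescale Π_2 by 1/(-2): -2x - y + 7z = 1. Then distance = |5 − 1| / √54 ≈ 0.544.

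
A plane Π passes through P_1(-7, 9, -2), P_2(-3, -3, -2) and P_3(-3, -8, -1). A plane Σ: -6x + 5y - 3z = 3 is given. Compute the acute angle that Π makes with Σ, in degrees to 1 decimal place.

55.6

P_1P_2 = (4, -12, 0), P_1P_3 = (4, -17, 1); a normal to Π is P_1P_2 × P_1P_3 = (-12, -4, -20).
Using P_1: Π has equation -12x - 4y - 20z = 88.
cos θ = |n₁·n₂| / (|n₁||n₂|) = |112| / (√560 · √70).
θ = arccos(0.56569) ≈ 55.6°.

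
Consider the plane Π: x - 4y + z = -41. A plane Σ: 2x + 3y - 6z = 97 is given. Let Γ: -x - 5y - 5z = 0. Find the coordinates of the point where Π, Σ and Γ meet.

(5, 9, -10)

Solving the 3×3 linear system x - 4y + z = -41, 2x + 3y - 6z = 97, -x - 5y - 5z = 0 (e.g. by elimination or Cramer's rule, determinant = -116) gives (5, 9, -10).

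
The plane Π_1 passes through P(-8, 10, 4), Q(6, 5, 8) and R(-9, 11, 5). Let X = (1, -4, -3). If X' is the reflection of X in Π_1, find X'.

(5, 4, -7)

PQ = (14, -5, 4), PR = (-1, 1, 1); a normal to Π_1 is PQ × PR = (-9, -18, 9).
Using P: Π_1 has equation -9x - 18y + 9z = -72.
λ = (n·X − d)/|n|² = (36 − (-72))/486 = 2/9.
Reflection = X − 2λn = (1, -4, -3) − (4/9)·(-9, -18, 9) = (5, 4, -7).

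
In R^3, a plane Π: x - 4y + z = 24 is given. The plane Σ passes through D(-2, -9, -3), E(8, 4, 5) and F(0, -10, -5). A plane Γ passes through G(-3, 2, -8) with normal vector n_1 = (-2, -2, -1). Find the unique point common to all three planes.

DE = (10, 13, 8), DF = (2, -1, -2); a normal to Σ is DE × DF = (-18, 36, -36).
Using D: Σ has equation -18x + 36y - 36z = -180.
Γ: n_1·r = n_1·G gives -2x - 2y - z = 10.
Solving the 3×3 linear system x - 4y + z = 24, -18x + 36y - 36z = -180, -2x - 2y - z = 10 (e.g. by elimination or Cramer's rule, determinant = -216) gives (2, -6, -2).

(2, -6, -2)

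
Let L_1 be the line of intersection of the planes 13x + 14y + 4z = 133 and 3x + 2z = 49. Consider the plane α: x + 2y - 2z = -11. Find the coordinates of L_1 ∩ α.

Direction of L_1: (13, 14, 4) × (3, 0, 2) = (28, -14, -42).
A point on L_1: solving the two plane equations with x = 13 gives (13, -4, 5).
Substitute r = (13, -4, 5) + t(28, -14, -42) into the plane: -5 + 84t = -11, so t = -1/14.
Intersection: (13, -4, 5) + (-1/14)·(28, -14, -42) = (11, -3, 8).

(11, -3, 8)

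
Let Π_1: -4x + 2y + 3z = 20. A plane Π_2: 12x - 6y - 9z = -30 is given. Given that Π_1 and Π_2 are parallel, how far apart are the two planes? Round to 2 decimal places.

1.86

Rescale Π_2 by 1/(-3): -4x + 2y + 3z = 10. Then distance = |20 − 10| / √29 ≈ 1.86.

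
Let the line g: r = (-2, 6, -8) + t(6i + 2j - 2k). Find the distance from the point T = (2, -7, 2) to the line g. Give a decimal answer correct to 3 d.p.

16.553

Taking (-2, 6, -8) on g with direction v = (6, 2, -2): w = T − (-2, 6, -8) = (4, -13, 10), and w × v = (6, 68, 86).
Distance = |w × v| / |v| = √12056 / √44 ≈ 16.553.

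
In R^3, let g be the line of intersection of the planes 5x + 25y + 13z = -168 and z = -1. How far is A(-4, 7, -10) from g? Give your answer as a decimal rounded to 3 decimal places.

Direction of g: (5, 25, 13) × (0, 0, 1) = (25, -5, 0).
A point on g: solving the two plane equations with x = -1 gives (-1, -6, -1).
Taking (-1, -6, -1) on g with direction v = (25, -5, 0): w = A − (-1, -6, -1) = (-3, 13, -9), and w × v = (-45, -225, -310).
Distance = |w × v| / |v| = √148750 / √650 ≈ 15.128.

15.128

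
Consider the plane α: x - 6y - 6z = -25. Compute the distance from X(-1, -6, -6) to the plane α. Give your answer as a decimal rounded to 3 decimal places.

11.236

n·X − d = (1)·(-1) + (-6)·(-6) + (-6)·(-6) − (-25) = 96; |n| = √73.
Distance = |96| / √73 = 96/√73 ≈ 11.236.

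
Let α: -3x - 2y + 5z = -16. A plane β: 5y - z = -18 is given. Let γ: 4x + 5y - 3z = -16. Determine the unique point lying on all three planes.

Solving the 3×3 linear system -3x - 2y + 5z = -16, 5y - z = -18, 4x + 5y - 3z = -16 (e.g. by elimination or Cramer's rule, determinant = -62) gives (-3, -5, -7).

(-3, -5, -7)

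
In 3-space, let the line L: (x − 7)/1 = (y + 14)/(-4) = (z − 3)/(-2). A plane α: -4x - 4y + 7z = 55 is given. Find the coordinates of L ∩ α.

(4, -2, 9)

L has direction (1, -4, -2) through (7, -14, 3).
Substitute r = (7, -14, 3) + t(1, -4, -2) into the plane: 49 + (-2)t = 55, so t = -3.
Intersection: (7, -14, 3) + (-3)·(1, -4, -2) = (4, -2, 9).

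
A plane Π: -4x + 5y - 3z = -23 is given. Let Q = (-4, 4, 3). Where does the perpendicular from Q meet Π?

Foot = Q − λn with λ = (n·Q − d)/|n|² = (27 − (-23))/50 = 1.
Foot = (-4, 4, 3) − 1·(-4, 5, -3) = (0, -1, 6).

(0, -1, 6)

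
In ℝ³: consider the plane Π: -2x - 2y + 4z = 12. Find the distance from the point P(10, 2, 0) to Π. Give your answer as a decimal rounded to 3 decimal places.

7.348

n·P − d = (-2)·(10) + (-2)·(2) + (4)·(0) − 12 = -36; |n| = √24.
Distance = |-36| / √24 = 36/√24 ≈ 7.348.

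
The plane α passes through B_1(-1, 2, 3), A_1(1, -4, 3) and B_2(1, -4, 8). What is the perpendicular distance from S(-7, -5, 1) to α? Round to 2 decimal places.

B_1A_1 = (2, -6, 0), B_1B_2 = (2, -6, 5); a normal to α is B_1A_1 × B_1B_2 = (-30, -10, 0).
Using B_1: α has equation -30x - 10y = 10.
n·S − d = (-30)·(-7) + (-10)·(-5) + (0)·(1) − 10 = 250; |n| = √1000.
Distance = |250| / √1000 = 250/√1000 ≈ 7.91.

7.91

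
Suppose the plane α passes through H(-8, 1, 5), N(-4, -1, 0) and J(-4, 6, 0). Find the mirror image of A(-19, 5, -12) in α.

HN = (4, -2, -5), HJ = (4, 5, -5); a normal to α is HN × HJ = (35, 0, 28).
Using H: α has equation 35x + 28z = -140.
λ = (n·A − d)/|n|² = (-1001 − (-140))/2009 = -3/7.
Reflection = A − 2λn = (-19, 5, -12) − (-6/7)·(35, 0, 28) = (11, 5, 12).

(11, 5, 12)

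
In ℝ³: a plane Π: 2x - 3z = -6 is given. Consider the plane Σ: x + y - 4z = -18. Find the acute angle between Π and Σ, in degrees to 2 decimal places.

cos θ = |n₁·n₂| / (|n₁||n₂|) = |14| / (√13 · √18).
θ = arccos(0.91521) ≈ 23.76°.

23.76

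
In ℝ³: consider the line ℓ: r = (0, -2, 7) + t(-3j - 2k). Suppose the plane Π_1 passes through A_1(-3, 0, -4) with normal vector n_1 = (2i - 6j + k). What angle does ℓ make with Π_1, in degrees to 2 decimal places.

Π_1: n_1·r = n_1·A_1 gives 2x - 6y + z = -10.
sin θ = |n·v| / (|n||v|) = |16| / (√41 · √13) = 0.69304.
θ ≈ 43.87°.

43.87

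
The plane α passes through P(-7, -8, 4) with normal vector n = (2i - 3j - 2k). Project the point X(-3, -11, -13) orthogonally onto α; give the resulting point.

α: n·r = n·P gives 2x - 3y - 2z = 2.
Foot = X − λn with λ = (n·X − d)/|n|² = (53 − 2)/17 = 3.
Foot = (-3, -11, -13) − 3·(2, -3, -2) = (-9, -2, -7).

(-9, -2, -7)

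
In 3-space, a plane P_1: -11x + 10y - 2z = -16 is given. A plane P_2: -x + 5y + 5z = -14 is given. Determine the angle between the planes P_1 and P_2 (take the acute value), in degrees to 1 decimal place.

cos θ = |n₁·n₂| / (|n₁||n₂|) = |51| / (√225 · √51).
θ = arccos(0.47610) ≈ 61.6°.

61.6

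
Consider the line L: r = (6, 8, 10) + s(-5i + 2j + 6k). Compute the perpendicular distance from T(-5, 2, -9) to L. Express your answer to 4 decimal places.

Taking (6, 8, 10) on L with direction v = (-5, 2, 6): w = T − (6, 8, 10) = (-11, -6, -19), and w × v = (2, 161, -52).
Distance = |w × v| / |v| = √28629 / √65 ≈ 20.9868.

20.9868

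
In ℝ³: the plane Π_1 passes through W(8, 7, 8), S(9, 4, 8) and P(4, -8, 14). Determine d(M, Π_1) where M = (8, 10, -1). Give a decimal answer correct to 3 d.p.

6.818

WS = (1, -3, 0), WP = (-4, -15, 6); a normal to Π_1 is WS × WP = (-18, -6, -27).
Using W: Π_1 has equation -18x - 6y - 27z = -402.
n·M − d = (-18)·(8) + (-6)·(10) + (-27)·(-1) − (-402) = 225; |n| = √1089.
Distance = |225| / √1089 = 225/√1089 ≈ 6.818.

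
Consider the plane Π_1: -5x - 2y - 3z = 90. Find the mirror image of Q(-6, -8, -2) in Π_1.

λ = (n·Q − d)/|n|² = (52 − 90)/38 = -1.
Reflection = Q − 2λn = (-6, -8, -2) − (-2)·(-5, -2, -3) = (-16, -12, -8).

(-16, -12, -8)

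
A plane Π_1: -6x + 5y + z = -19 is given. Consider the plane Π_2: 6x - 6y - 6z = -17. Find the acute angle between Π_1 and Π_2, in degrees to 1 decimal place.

cos θ = |n₁·n₂| / (|n₁||n₂|) = |-72| / (√62 · √108).
θ = arccos(0.87988) ≈ 28.4°.

28.4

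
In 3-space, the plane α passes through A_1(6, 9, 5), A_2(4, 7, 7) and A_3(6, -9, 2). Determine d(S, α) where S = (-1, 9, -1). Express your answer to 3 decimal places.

9.166

A_1A_2 = (-2, -2, 2), A_1A_3 = (0, -18, -3); a normal to α is A_1A_2 × A_1A_3 = (42, -6, 36).
Using A_1: α has equation 42x - 6y + 36z = 378.
n·S − d = (42)·(-1) + (-6)·(9) + (36)·(-1) − 378 = -510; |n| = √3096.
Distance = |-510| / √3096 = 510/√3096 ≈ 9.166.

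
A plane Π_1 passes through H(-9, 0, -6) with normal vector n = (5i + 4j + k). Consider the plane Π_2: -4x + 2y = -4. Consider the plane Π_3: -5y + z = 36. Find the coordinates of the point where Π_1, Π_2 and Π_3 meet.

(-3, -8, -4)

Π_1: n·r = n·H gives 5x + 4y + z = -51.
Solving the 3×3 linear system 5x + 4y + z = -51, -4x + 2y = -4, -5y + z = 36 (e.g. by elimination or Cramer's rule, determinant = 46) gives (-3, -8, -4).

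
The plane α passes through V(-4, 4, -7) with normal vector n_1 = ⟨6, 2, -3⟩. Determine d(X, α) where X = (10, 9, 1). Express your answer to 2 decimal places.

α: n_1·r = n_1·V gives 6x + 2y - 3z = 5.
n·X − d = (6)·(10) + (2)·(9) + (-3)·(1) − 5 = 70; |n| = √49.
Distance = |70| / √49 = 70/√49 ≈ 10.00.

10.00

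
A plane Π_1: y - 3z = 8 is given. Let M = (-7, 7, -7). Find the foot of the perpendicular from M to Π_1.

Foot = M − λn with λ = (n·M − d)/|n|² = (28 − 8)/10 = 2.
Foot = (-7, 7, -7) − 2·(0, 1, -3) = (-7, 5, -1).

(-7, 5, -1)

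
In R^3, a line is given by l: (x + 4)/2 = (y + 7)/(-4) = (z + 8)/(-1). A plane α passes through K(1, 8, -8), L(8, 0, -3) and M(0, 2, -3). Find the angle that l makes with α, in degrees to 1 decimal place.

39.8

l has direction (2, -4, -1) through (-4, -7, -8).
KL = (7, -8, 5), KM = (-1, -6, 5); a normal to α is KL × KM = (-10, -40, -50).
Using K: α has equation -10x - 40y - 50z = 70.
sin θ = |n·v| / (|n||v|) = |190| / (√4200 · √21) = 0.63976.
θ ≈ 39.8°.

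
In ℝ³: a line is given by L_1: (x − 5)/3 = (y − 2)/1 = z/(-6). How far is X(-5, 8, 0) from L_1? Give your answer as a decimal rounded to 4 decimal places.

11.1121

L_1 has direction (3, 1, -6) through (5, 2, 0).
Taking (5, 2, 0) on L_1 with direction v = (3, 1, -6): w = X − (5, 2, 0) = (-10, 6, 0), and w × v = (-36, -60, -28).
Distance = |w × v| / |v| = √5680 / √46 ≈ 11.1121.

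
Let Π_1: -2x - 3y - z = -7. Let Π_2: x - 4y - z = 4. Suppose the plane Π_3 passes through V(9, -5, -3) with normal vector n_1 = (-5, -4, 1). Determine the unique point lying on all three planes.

(4, 1, -4)

Π_3: n_1·r = n_1·V gives -5x - 4y + z = -28.
Solving the 3×3 linear system -2x - 3y - z = -7, x - 4y - z = 4, -5x - 4y + z = -28 (e.g. by elimination or Cramer's rule, determinant = 28) gives (4, 1, -4).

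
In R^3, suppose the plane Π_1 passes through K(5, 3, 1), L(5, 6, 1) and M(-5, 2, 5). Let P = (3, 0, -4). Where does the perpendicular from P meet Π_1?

KL = (0, 3, 0), KM = (-10, -1, 4); a normal to Π_1 is KL × KM = (12, 0, 30).
Using K: Π_1 has equation 12x + 30z = 90.
Foot = P − λn with λ = (n·P − d)/|n|² = (-84 − 90)/1044 = -1/6.
Foot = (3, 0, -4) − (-1/6)·(12, 0, 30) = (5, 0, 1).

(5, 0, 1)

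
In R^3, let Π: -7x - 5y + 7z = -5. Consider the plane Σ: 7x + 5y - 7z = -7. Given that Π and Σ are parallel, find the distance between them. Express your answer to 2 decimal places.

1.08

Rescale Σ by 1/(-1): -7x - 5y + 7z = 7. Then distance = |-5 − 7| / √123 ≈ 1.08.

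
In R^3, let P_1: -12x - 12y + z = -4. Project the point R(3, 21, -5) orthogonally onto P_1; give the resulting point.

Foot = R − λn with λ = (n·R − d)/|n|² = (-293 − (-4))/289 = -1.
Foot = (3, 21, -5) − (-1)·(-12, -12, 1) = (-9, 9, -4).

(-9, 9, -4)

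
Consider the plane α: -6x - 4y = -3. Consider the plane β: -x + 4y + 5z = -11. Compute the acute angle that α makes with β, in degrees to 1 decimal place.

77.6

cos θ = |n₁·n₂| / (|n₁||n₂|) = |-10| / (√52 · √42).
θ = arccos(0.21398) ≈ 77.6°.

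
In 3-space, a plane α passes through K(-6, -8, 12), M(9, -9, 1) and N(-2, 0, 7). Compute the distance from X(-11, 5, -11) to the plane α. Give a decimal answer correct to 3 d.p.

18.435

KM = (15, -1, -11), KN = (4, 8, -5); a normal to α is KM × KN = (93, 31, 124).
Using K: α has equation 93x + 31y + 124z = 682.
n·X − d = (93)·(-11) + (31)·(5) + (124)·(-11) − 682 = -2914; |n| = √24986.
Distance = |-2914| / √24986 = 2914/√24986 ≈ 18.435.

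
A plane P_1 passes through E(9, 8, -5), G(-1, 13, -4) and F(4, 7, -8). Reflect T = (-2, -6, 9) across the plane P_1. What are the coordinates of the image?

(10, 24, -21)

EG = (-10, 5, 1), EF = (-5, -1, -3); a normal to P_1 is EG × EF = (-14, -35, 35).
Using E: P_1 has equation -14x - 35y + 35z = -581.
λ = (n·T − d)/|n|² = (553 − (-581))/2646 = 3/7.
Reflection = T − 2λn = (-2, -6, 9) − (6/7)·(-14, -35, 35) = (10, 24, -21).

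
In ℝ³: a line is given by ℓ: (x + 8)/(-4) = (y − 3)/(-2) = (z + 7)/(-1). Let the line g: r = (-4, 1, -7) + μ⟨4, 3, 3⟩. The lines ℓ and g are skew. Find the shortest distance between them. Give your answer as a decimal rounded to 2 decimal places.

ℓ has direction (-4, -2, -1) through (-8, 3, -7).
Common perpendicular direction n = (-4, -2, -1) × (4, 3, 3) = (-3, 8, -4).
With w = (-4, 1, -7) − (-8, 3, -7) = (4, -2, 0), w · n = -28.
Distance = |w · n| / |n| = |-28| / √89 ≈ 2.97.

2.97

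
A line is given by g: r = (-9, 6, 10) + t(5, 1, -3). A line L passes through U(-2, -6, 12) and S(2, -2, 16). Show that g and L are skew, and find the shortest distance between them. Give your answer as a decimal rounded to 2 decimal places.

13.47

A direction vector for L is S − U = (4, 4, 4).
Common perpendicular direction n = (5, 1, -3) × (4, 4, 4) = (16, -32, 16).
With w = (-2, -6, 12) − (-9, 6, 10) = (7, -12, 2), w · n = 528.
Since n ≠ 0 the lines are not parallel, and w · n = 528 ≠ 0 so they do not intersect; hence they are skew.
Distance = |w · n| / |n| = |528| / √1536 ≈ 13.47.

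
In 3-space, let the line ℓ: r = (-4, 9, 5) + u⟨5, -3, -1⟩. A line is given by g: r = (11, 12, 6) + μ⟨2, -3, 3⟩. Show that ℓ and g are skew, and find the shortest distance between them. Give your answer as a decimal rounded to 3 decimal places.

10.586

Common perpendicular direction n = (5, -3, -1) × (2, -3, 3) = (-12, -17, -9).
With w = (11, 12, 6) − (-4, 9, 5) = (15, 3, 1), w · n = -240.
Since n ≠ 0 the lines are not parallel, and w · n = -240 ≠ 0 so they do not intersect; hence they are skew.
Distance = |w · n| / |n| = |-240| / √514 ≈ 10.586.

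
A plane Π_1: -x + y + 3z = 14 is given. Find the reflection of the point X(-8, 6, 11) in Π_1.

λ = (n·X − d)/|n|² = (47 − 14)/11 = 3.
Reflection = X − 2λn = (-8, 6, 11) − 6·(-1, 1, 3) = (-2, 0, -7).

(-2, 0, -7)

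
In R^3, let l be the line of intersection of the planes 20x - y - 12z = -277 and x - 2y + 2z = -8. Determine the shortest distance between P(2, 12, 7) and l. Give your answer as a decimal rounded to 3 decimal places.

9.470

Direction of l: (20, -1, -12) × (1, -2, 2) = (-26, -52, -39).
A point on l: solving the two plane equations with x = -8 gives (-8, 9, 9).
Taking (-8, 9, 9) on l with direction v = (-26, -52, -39): w = P − (-8, 9, 9) = (10, 3, -2), and w × v = (-221, 442, -442).
Distance = |w × v| / |v| = √439569 / √4901 ≈ 9.470.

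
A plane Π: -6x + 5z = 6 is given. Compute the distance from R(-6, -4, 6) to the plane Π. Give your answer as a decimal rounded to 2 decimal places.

7.68

n·R − d = (-6)·(-6) + (0)·(-4) + (5)·(6) − 6 = 60; |n| = √61.
Distance = |60| / √61 = 60/√61 ≈ 7.68.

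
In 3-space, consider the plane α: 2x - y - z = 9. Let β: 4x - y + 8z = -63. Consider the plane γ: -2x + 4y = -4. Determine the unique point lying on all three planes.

(0, -1, -8)

Solving the 3×3 linear system 2x - y - z = 9, 4x - y + 8z = -63, -2x + 4y = -4 (e.g. by elimination or Cramer's rule, determinant = -62) gives (0, -1, -8).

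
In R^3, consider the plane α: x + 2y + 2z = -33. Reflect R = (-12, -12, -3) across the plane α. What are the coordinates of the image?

(-10, -8, 1)

λ = (n·R − d)/|n|² = (-42 − (-33))/9 = -1.
Reflection = R − 2λn = (-12, -12, -3) − (-2)·(1, 2, 2) = (-10, -8, 1).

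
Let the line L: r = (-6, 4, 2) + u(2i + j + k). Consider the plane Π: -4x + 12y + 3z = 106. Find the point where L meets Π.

Substitute r = (-6, 4, 2) + t(2, 1, 1) into the plane: 78 + 7t = 106, so t = 4.
Intersection: (-6, 4, 2) + 4·(2, 1, 1) = (2, 8, 6).

(2, 8, 6)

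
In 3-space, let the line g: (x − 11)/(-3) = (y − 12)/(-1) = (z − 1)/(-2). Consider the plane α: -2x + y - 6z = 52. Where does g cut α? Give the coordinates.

g has direction (-3, -1, -2) through (11, 12, 1).
Substitute r = (11, 12, 1) + t(-3, -1, -2) into the plane: -16 + 17t = 52, so t = 4.
Intersection: (11, 12, 1) + 4·(-3, -1, -2) = (-1, 8, -7).

(-1, 8, -7)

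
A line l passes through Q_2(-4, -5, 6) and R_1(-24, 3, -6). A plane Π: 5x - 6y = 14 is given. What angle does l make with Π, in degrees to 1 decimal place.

A direction vector for l is R_1 − Q_2 = (-20, 8, -12).
sin θ = |n·v| / (|n||v|) = |-148| / (√61 · √608) = 0.76850.
θ ≈ 50.2°.

50.2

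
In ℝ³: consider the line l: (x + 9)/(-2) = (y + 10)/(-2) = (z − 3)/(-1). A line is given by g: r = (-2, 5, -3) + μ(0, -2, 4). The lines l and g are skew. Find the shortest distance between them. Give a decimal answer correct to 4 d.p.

1.9379

l has direction (-2, -2, -1) through (-9, -10, 3).
Common perpendicular direction n = (-2, -2, -1) × (0, -2, 4) = (-10, 8, 4).
With w = (-2, 5, -3) − (-9, -10, 3) = (7, 15, -6), w · n = 26.
Distance = |w · n| / |n| = |26| / √180 ≈ 1.9379.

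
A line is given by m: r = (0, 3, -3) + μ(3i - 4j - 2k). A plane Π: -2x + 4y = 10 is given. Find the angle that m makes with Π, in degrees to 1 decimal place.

sin θ = |n·v| / (|n||v|) = |-22| / (√20 · √29) = 0.91350.
θ ≈ 66.0°.

66.0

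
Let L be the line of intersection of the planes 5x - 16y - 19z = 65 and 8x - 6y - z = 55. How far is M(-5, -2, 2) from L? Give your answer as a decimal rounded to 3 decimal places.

Direction of L: (5, -16, -19) × (8, -6, -1) = (-98, -147, 98).
A point on L: solving the two plane equations with x = 4 gives (4, -4, 1).
Taking (4, -4, 1) on L with direction v = (-98, -147, 98): w = M − (4, -4, 1) = (-9, 2, 1), and w × v = (343, 784, 1519).
Distance = |w × v| / |v| = √3039666 / √40817 ≈ 8.630.

8.630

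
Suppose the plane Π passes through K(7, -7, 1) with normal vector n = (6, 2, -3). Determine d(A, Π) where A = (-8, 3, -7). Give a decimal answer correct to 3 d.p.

6.571

Π: n·r = n·K gives 6x + 2y - 3z = 25.
n·A − d = (6)·(-8) + (2)·(3) + (-3)·(-7) − 25 = -46; |n| = √49.
Distance = |-46| / √49 = 46/√49 ≈ 6.571.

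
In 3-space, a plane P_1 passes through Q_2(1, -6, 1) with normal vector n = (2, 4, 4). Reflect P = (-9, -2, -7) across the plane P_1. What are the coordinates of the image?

(-5, 6, 1)

P_1: n·r = n·Q_2 gives 2x + 4y + 4z = -18.
λ = (n·P − d)/|n|² = (-54 − (-18))/36 = -1.
Reflection = P − 2λn = (-9, -2, -7) − (-2)·(2, 4, 4) = (-5, 6, 1).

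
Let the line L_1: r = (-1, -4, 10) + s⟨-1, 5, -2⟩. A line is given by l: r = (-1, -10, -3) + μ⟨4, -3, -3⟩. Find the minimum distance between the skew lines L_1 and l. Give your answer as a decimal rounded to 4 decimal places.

Common perpendicular direction n = (-1, 5, -2) × (4, -3, -3) = (-21, -11, -17).
With w = (-1, -10, -3) − (-1, -4, 10) = (0, -6, -13), w · n = 287.
Distance = |w · n| / |n| = |287| / √851 ≈ 9.8382.

9.8382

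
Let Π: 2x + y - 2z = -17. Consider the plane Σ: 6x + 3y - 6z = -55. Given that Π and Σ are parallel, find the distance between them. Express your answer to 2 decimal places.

Rescale Σ by 1/3: 2x + y - 2z = -55/3. Then distance = |-17 − (-55/3)| / √9 ≈ 0.44.

0.44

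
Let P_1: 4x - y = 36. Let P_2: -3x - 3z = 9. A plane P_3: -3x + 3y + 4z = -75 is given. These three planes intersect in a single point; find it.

Solving the 3×3 linear system 4x - y = 36, -3x - 3z = 9, -3x + 3y + 4z = -75 (e.g. by elimination or Cramer's rule, determinant = 15) gives (9, 0, -12).

(9, 0, -12)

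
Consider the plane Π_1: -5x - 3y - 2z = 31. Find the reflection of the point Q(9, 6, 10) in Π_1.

(-21, -12, -2)

λ = (n·Q − d)/|n|² = (-83 − 31)/38 = -3.
Reflection = Q − 2λn = (9, 6, 10) − (-6)·(-5, -3, -2) = (-21, -12, -2).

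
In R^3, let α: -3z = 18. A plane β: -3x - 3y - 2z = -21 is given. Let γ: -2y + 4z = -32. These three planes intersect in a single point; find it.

Solving the 3×3 linear system -3z = 18, -3x - 3y - 2z = -21, -2y + 4z = -32 (e.g. by elimination or Cramer's rule, determinant = -18) gives (7, 4, -6).

(7, 4, -6)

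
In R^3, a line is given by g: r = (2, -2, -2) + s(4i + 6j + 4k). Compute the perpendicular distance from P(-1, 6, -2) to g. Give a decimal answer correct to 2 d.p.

7.34

Taking (2, -2, -2) on g with direction v = (4, 6, 4): w = P − (2, -2, -2) = (-3, 8, 0), and w × v = (32, 12, -50).
Distance = |w × v| / |v| = √3668 / √68 ≈ 7.34.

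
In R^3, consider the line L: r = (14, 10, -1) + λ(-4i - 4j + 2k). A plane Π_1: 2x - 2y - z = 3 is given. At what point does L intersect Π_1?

Substitute r = (14, 10, -1) + t(-4, -4, 2) into the plane: 9 + (-2)t = 3, so t = 3.
Intersection: (14, 10, -1) + 3·(-4, -4, 2) = (2, -2, 5).

(2, -2, 5)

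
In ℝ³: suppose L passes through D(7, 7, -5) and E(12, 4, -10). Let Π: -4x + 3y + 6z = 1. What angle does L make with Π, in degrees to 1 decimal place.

A direction vector for L is E − D = (5, -3, -5).
sin θ = |n·v| / (|n||v|) = |-59| / (√61 · √59) = 0.98347.
θ ≈ 79.6°.

79.6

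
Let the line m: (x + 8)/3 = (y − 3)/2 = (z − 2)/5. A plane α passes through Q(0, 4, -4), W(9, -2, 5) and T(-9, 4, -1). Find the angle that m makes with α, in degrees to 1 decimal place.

m has direction (3, 2, 5) through (-8, 3, 2).
QW = (9, -6, 9), QT = (-9, 0, 3); a normal to α is QW × QT = (-18, -108, -54).
Using Q: α has equation -18x - 108y - 54z = -216.
sin θ = |n·v| / (|n||v|) = |-540| / (√14904 · √38) = 0.71755.
θ ≈ 45.9°.

45.9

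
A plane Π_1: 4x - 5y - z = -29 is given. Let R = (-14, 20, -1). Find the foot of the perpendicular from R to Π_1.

(-2, 5, -4)

Foot = R − λn with λ = (n·R − d)/|n|² = (-155 − (-29))/42 = -3.
Foot = (-14, 20, -1) − (-3)·(4, -5, -1) = (-2, 5, -4).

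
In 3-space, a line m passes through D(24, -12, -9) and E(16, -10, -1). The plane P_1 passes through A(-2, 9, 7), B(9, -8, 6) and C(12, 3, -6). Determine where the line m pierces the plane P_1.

A direction vector for m is E − D = (-8, 2, 8).
AB = (11, -17, -1), AC = (14, -6, -13); a normal to P_1 is AB × AC = (215, 129, 172).
Using A: P_1 has equation 215x + 129y + 172z = 1935.
Substitute r = (24, -12, -9) + t(-8, 2, 8) into the plane: 2064 + (-86)t = 1935, so t = 3/2.
Intersection: (24, -12, -9) + (3/2)·(-8, 2, 8) = (12, -9, 3).

(12, -9, 3)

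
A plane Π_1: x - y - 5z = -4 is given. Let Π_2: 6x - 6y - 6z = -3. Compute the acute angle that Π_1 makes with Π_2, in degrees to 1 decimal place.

cos θ = |n₁·n₂| / (|n₁||n₂|) = |42| / (√27 · √108).
θ = arccos(0.77778) ≈ 38.9°.

38.9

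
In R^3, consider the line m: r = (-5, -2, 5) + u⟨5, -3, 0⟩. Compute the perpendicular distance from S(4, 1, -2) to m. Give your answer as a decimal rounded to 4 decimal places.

10.0440

Taking (-5, -2, 5) on m with direction v = (5, -3, 0): w = S − (-5, -2, 5) = (9, 3, -7), and w × v = (-21, -35, -42).
Distance = |w × v| / |v| = √3430 / √34 ≈ 10.0440.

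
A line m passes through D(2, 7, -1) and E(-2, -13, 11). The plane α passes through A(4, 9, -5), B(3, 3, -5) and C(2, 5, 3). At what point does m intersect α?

(-1, -8, 8)

A direction vector for m is E − D = (-4, -20, 12).
AB = (-1, -6, 0), AC = (-2, -4, 8); a normal to α is AB × AC = (-48, 8, -8).
Using A: α has equation -48x + 8y - 8z = -80.
Substitute r = (2, 7, -1) + t(-4, -20, 12) into the plane: -32 + (-64)t = -80, so t = 3/4.
Intersection: (2, 7, -1) + (3/4)·(-4, -20, 12) = (-1, -8, 8).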